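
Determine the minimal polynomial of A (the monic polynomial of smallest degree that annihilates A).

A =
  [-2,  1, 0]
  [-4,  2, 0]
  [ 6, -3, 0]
x^2

The characteristic polynomial is χ_A(x) = x^3, so the eigenvalues are known. The minimal polynomial is
  m_A(x) = Π_λ (x − λ)^{k_λ}
where k_λ is the size of the *largest* Jordan block for λ (equivalently, the smallest k with (A − λI)^k v = 0 for every generalised eigenvector v of λ).

  λ = 0: largest Jordan block has size 2, contributing (x − 0)^2

So m_A(x) = x^2 = x^2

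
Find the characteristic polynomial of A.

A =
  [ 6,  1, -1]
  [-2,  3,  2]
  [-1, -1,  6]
x^3 - 15*x^2 + 75*x - 125

Expanding det(x·I − A) (e.g. by cofactor expansion or by noting that A is similar to its Jordan form J, which has the same characteristic polynomial as A) gives
  χ_A(x) = x^3 - 15*x^2 + 75*x - 125
which factors as (x - 5)^3. The eigenvalues (with algebraic multiplicities) are λ = 5 with multiplicity 3.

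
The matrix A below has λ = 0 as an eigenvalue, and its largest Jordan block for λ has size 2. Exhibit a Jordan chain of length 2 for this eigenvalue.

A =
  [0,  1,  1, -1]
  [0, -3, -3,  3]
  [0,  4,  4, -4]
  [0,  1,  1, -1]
A Jordan chain for λ = 0 of length 2:
v_1 = (1, -3, 4, 1)ᵀ
v_2 = (0, 1, 0, 0)ᵀ

Let N = A − (0)·I. We want v_2 with N^2 v_2 = 0 but N^1 v_2 ≠ 0; then v_{j-1} := N · v_j for j = 2, …, 2.

Pick v_2 = (0, 1, 0, 0)ᵀ.
Then v_1 = N · v_2 = (1, -3, 4, 1)ᵀ.

Sanity check: (A − (0)·I) v_1 = (0, 0, 0, 0)ᵀ = 0. ✓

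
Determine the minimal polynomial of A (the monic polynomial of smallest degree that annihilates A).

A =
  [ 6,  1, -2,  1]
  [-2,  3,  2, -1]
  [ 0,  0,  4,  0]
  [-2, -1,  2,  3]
x^2 - 8*x + 16

The characteristic polynomial is χ_A(x) = (x - 4)^4, so the eigenvalues are known. The minimal polynomial is
  m_A(x) = Π_λ (x − λ)^{k_λ}
where k_λ is the size of the *largest* Jordan block for λ (equivalently, the smallest k with (A − λI)^k v = 0 for every generalised eigenvector v of λ).

  λ = 4: largest Jordan block has size 2, contributing (x − 4)^2

So m_A(x) = (x - 4)^2 = x^2 - 8*x + 16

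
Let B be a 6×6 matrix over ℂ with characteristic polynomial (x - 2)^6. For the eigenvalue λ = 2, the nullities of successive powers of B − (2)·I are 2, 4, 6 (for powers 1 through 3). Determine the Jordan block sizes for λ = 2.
Block sizes for λ = 2: [3, 3]

From the dimensions of kernels of powers, the number of Jordan blocks of size at least j is d_j − d_{j−1} where d_j = dim ker(N^j) (with d_0 = 0). Computing the differences gives [2, 2, 2].
The number of blocks of size exactly k is (#blocks of size ≥ k) − (#blocks of size ≥ k + 1), so the partition is: 2 block(s) of size 3.
In nonincreasing order the block sizes are [3, 3].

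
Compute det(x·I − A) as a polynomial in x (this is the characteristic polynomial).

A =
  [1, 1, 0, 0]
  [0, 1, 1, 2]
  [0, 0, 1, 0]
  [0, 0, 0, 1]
x^4 - 4*x^3 + 6*x^2 - 4*x + 1

Expanding det(x·I − A) (e.g. by cofactor expansion or by noting that A is similar to its Jordan form J, which has the same characteristic polynomial as A) gives
  χ_A(x) = x^4 - 4*x^3 + 6*x^2 - 4*x + 1
which factors as (x - 1)^4. The eigenvalues (with algebraic multiplicities) are λ = 1 with multiplicity 4.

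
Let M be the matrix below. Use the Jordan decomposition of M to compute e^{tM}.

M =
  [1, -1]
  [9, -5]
e^{tM} =
  [3*t*exp(-2*t) + exp(-2*t), -t*exp(-2*t)]
  [9*t*exp(-2*t), -3*t*exp(-2*t) + exp(-2*t)]

Strategy: write M = P · J · P⁻¹ where J is a Jordan canonical form, so e^{tM} = P · e^{tJ} · P⁻¹, and e^{tJ} can be computed block-by-block.

M has Jordan form
J =
  [-2,  1]
  [ 0, -2]
(up to reordering of blocks).

Per-block formulas:
  For a 2×2 Jordan block J_2(-2): exp(t · J_2(-2)) = e^(-2t)·(I + t·N), where N is the 2×2 nilpotent shift.

After assembling e^{tJ} and conjugating by P, we get:

e^{tM} =
  [3*t*exp(-2*t) + exp(-2*t), -t*exp(-2*t)]
  [9*t*exp(-2*t), -3*t*exp(-2*t) + exp(-2*t)]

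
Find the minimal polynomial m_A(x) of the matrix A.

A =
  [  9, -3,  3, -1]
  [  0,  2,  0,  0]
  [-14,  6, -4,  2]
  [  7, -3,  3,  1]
x^2 - 4*x + 4

The characteristic polynomial is χ_A(x) = (x - 2)^4, so the eigenvalues are known. The minimal polynomial is
  m_A(x) = Π_λ (x − λ)^{k_λ}
where k_λ is the size of the *largest* Jordan block for λ (equivalently, the smallest k with (A − λI)^k v = 0 for every generalised eigenvector v of λ).

  λ = 2: largest Jordan block has size 2, contributing (x − 2)^2

So m_A(x) = (x - 2)^2 = x^2 - 4*x + 4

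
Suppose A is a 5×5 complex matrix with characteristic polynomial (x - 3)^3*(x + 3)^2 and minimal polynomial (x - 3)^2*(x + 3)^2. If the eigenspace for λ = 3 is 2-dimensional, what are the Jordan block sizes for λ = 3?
Block sizes for λ = 3: [2, 1]

Step 1 — from the characteristic polynomial, algebraic multiplicity of λ = 3 is 3. From dim ker(A − (3)·I) = 2, there are exactly 2 Jordan blocks for λ = 3.
Step 2 — from the minimal polynomial, the factor (x − 3)^2 tells us the largest block for λ = 3 has size 2.
Step 3 — with total size 3, 2 blocks, and largest block 2, the block sizes (in nonincreasing order) are [2, 1].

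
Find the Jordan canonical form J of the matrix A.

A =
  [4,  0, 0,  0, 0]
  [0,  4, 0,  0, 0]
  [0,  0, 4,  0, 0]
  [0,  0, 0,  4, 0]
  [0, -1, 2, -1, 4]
J_2(4) ⊕ J_1(4) ⊕ J_1(4) ⊕ J_1(4)

The characteristic polynomial is
  det(x·I − A) = x^5 - 20*x^4 + 160*x^3 - 640*x^2 + 1280*x - 1024 = (x - 4)^5

Eigenvalues and multiplicities (the geometric multiplicity of λ is n − rank(A − λI), which equals the number of Jordan blocks for λ):
  λ = 4: algebraic multiplicity = 5, geometric multiplicity = 4

Determining the block sizes for each eigenvalue:
  λ = 4: 4 blocks summing to 5 forces exactly one block of size 2 and the rest size 1 → block sizes [2, 1, 1, 1]

Assembling the blocks gives a Jordan form
J =
  [4, 1, 0, 0, 0]
  [0, 4, 0, 0, 0]
  [0, 0, 4, 0, 0]
  [0, 0, 0, 4, 0]
  [0, 0, 0, 0, 4]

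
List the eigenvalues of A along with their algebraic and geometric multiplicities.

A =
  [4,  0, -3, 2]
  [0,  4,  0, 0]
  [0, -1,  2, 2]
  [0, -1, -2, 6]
λ = 4: alg = 4, geom = 2

Step 1 — factor the characteristic polynomial to read off the algebraic multiplicities:
  χ_A(x) = (x - 4)^4

Step 2 — compute geometric multiplicities via the rank-nullity identity g(λ) = n − rank(A − λI):
  rank(A − (4)·I) = 2, so dim ker(A − (4)·I) = n − 2 = 2

Summary:
  λ = 4: algebraic multiplicity = 4, geometric multiplicity = 2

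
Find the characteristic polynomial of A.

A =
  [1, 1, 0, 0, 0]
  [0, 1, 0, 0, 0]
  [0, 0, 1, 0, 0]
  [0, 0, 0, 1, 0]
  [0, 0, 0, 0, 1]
x^5 - 5*x^4 + 10*x^3 - 10*x^2 + 5*x - 1

Expanding det(x·I − A) (e.g. by cofactor expansion or by noting that A is similar to its Jordan form J, which has the same characteristic polynomial as A) gives
  χ_A(x) = x^5 - 5*x^4 + 10*x^3 - 10*x^2 + 5*x - 1
which factors as (x - 1)^5. The eigenvalues (with algebraic multiplicities) are λ = 1 with multiplicity 5.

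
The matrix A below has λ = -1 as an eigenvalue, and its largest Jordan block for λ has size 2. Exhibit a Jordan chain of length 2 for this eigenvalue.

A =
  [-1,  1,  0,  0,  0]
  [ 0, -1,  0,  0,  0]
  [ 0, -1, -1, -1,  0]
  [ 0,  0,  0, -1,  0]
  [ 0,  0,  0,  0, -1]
A Jordan chain for λ = -1 of length 2:
v_1 = (1, 0, -1, 0, 0)ᵀ
v_2 = (0, 1, 0, 0, 0)ᵀ

Let N = A − (-1)·I. We want v_2 with N^2 v_2 = 0 but N^1 v_2 ≠ 0; then v_{j-1} := N · v_j for j = 2, …, 2.

Pick v_2 = (0, 1, 0, 0, 0)ᵀ.
Then v_1 = N · v_2 = (1, 0, -1, 0, 0)ᵀ.

Sanity check: (A − (-1)·I) v_1 = (0, 0, 0, 0, 0)ᵀ = 0. ✓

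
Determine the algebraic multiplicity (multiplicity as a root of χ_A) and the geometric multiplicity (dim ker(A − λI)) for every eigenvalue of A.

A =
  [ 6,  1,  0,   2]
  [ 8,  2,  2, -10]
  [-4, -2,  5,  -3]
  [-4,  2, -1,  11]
λ = 6: alg = 4, geom = 2

Step 1 — factor the characteristic polynomial to read off the algebraic multiplicities:
  χ_A(x) = (x - 6)^4

Step 2 — compute geometric multiplicities via the rank-nullity identity g(λ) = n − rank(A − λI):
  rank(A − (6)·I) = 2, so dim ker(A − (6)·I) = n − 2 = 2

Summary:
  λ = 6: algebraic multiplicity = 4, geometric multiplicity = 2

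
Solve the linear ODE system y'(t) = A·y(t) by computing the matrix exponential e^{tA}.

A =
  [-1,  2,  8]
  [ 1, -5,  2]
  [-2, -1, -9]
e^{tA} =
  [t^2*exp(-5*t) + 4*t*exp(-5*t) + exp(-5*t), 2*t*exp(-5*t), 2*t^2*exp(-5*t) + 8*t*exp(-5*t)]
  [t*exp(-5*t), exp(-5*t), 2*t*exp(-5*t)]
  [-t^2*exp(-5*t)/2 - 2*t*exp(-5*t), -t*exp(-5*t), -t^2*exp(-5*t) - 4*t*exp(-5*t) + exp(-5*t)]

Strategy: write A = P · J · P⁻¹ where J is a Jordan canonical form, so e^{tA} = P · e^{tJ} · P⁻¹, and e^{tJ} can be computed block-by-block.

A has Jordan form
J =
  [-5,  1,  0]
  [ 0, -5,  1]
  [ 0,  0, -5]
(up to reordering of blocks).

Per-block formulas:
  For a 3×3 Jordan block J_3(-5): exp(t · J_3(-5)) = e^(-5t)·(I + t·N + (t^2/2)·N^2), where N is the 3×3 nilpotent shift.

After assembling e^{tJ} and conjugating by P, we get:

e^{tA} =
  [t^2*exp(-5*t) + 4*t*exp(-5*t) + exp(-5*t), 2*t*exp(-5*t), 2*t^2*exp(-5*t) + 8*t*exp(-5*t)]
  [t*exp(-5*t), exp(-5*t), 2*t*exp(-5*t)]
  [-t^2*exp(-5*t)/2 - 2*t*exp(-5*t), -t*exp(-5*t), -t^2*exp(-5*t) - 4*t*exp(-5*t) + exp(-5*t)]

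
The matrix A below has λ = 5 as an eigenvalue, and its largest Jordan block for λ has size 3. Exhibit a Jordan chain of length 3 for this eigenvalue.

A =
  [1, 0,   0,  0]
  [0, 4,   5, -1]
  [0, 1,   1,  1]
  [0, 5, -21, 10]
A Jordan chain for λ = 5 of length 3:
v_1 = (0, 1, 0, -1)ᵀ
v_2 = (0, -1, 1, 5)ᵀ
v_3 = (0, 1, 0, 0)ᵀ

Let N = A − (5)·I. We want v_3 with N^3 v_3 = 0 but N^2 v_3 ≠ 0; then v_{j-1} := N · v_j for j = 3, …, 2.

Pick v_3 = (0, 1, 0, 0)ᵀ.
Then v_2 = N · v_3 = (0, -1, 1, 5)ᵀ.
Then v_1 = N · v_2 = (0, 1, 0, -1)ᵀ.

Sanity check: (A − (5)·I) v_1 = (0, 0, 0, 0)ᵀ = 0. ✓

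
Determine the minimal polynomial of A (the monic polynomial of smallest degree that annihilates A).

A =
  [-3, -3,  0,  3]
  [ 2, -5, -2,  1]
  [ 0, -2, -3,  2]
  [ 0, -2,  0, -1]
x^3 + 9*x^2 + 27*x + 27

The characteristic polynomial is χ_A(x) = (x + 3)^4, so the eigenvalues are known. The minimal polynomial is
  m_A(x) = Π_λ (x − λ)^{k_λ}
where k_λ is the size of the *largest* Jordan block for λ (equivalently, the smallest k with (A − λI)^k v = 0 for every generalised eigenvector v of λ).

  λ = -3: largest Jordan block has size 3, contributing (x + 3)^3

So m_A(x) = (x + 3)^3 = x^3 + 9*x^2 + 27*x + 27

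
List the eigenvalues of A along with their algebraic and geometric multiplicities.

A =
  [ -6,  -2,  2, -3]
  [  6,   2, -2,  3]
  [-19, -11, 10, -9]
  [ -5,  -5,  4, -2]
λ = 0: alg = 3, geom = 1; λ = 4: alg = 1, geom = 1

Step 1 — factor the characteristic polynomial to read off the algebraic multiplicities:
  χ_A(x) = x^3*(x - 4)

Step 2 — compute geometric multiplicities via the rank-nullity identity g(λ) = n − rank(A − λI):
  rank(A − (0)·I) = 3, so dim ker(A − (0)·I) = n − 3 = 1
  rank(A − (4)·I) = 3, so dim ker(A − (4)·I) = n − 3 = 1

Summary:
  λ = 0: algebraic multiplicity = 3, geometric multiplicity = 1
  λ = 4: algebraic multiplicity = 1, geometric multiplicity = 1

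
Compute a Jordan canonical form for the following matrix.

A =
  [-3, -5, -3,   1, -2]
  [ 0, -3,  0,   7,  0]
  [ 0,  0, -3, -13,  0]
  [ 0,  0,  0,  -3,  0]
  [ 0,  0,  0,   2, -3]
J_2(-3) ⊕ J_2(-3) ⊕ J_1(-3)

The characteristic polynomial is
  det(x·I − A) = x^5 + 15*x^4 + 90*x^3 + 270*x^2 + 405*x + 243 = (x + 3)^5

Eigenvalues and multiplicities (the geometric multiplicity of λ is n − rank(A − λI), which equals the number of Jordan blocks for λ):
  λ = -3: algebraic multiplicity = 5, geometric multiplicity = 3

Determining the block sizes for each eigenvalue:
  λ = -3: with am = 5 and gm = 3, the partition is not yet determined (e.g. several partitions of 5 into 3 parts exist). Let N = A − (-3)·I. Computing rank(N^1) = 2, rank(N^2) = 0; the number of blocks of size ≥ j is rank(N^{j−1}) − rank(N^j), giving [3, 2]. So we have 2 block(s) of size 2, 1 block(s) of size 1 → block sizes [2, 2, 1]

Assembling the blocks gives a Jordan form
J =
  [-3,  1,  0,  0,  0]
  [ 0, -3,  0,  0,  0]
  [ 0,  0, -3,  1,  0]
  [ 0,  0,  0, -3,  0]
  [ 0,  0,  0,  0, -3]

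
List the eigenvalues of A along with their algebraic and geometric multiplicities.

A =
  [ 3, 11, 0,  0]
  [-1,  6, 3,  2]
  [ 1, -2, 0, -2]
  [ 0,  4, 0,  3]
λ = 3: alg = 4, geom = 2

Step 1 — factor the characteristic polynomial to read off the algebraic multiplicities:
  χ_A(x) = (x - 3)^4

Step 2 — compute geometric multiplicities via the rank-nullity identity g(λ) = n − rank(A − λI):
  rank(A − (3)·I) = 2, so dim ker(A − (3)·I) = n − 2 = 2

Summary:
  λ = 3: algebraic multiplicity = 4, geometric multiplicity = 2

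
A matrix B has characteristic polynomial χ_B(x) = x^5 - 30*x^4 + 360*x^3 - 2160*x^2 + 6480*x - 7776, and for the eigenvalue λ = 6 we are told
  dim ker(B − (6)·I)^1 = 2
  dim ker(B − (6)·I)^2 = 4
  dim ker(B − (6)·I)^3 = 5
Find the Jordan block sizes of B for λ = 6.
Block sizes for λ = 6: [3, 2]

From the dimensions of kernels of powers, the number of Jordan blocks of size at least j is d_j − d_{j−1} where d_j = dim ker(N^j) (with d_0 = 0). Computing the differences gives [2, 2, 1].
The number of blocks of size exactly k is (#blocks of size ≥ k) − (#blocks of size ≥ k + 1), so the partition is: 1 block(s) of size 2, 1 block(s) of size 3.
In nonincreasing order the block sizes are [3, 2].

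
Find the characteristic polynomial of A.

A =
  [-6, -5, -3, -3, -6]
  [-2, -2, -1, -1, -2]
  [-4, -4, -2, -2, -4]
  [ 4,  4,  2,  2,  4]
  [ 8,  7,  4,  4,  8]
x^5

Expanding det(x·I − A) (e.g. by cofactor expansion or by noting that A is similar to its Jordan form J, which has the same characteristic polynomial as A) gives
  χ_A(x) = x^5
which factors as x^5. The eigenvalues (with algebraic multiplicities) are λ = 0 with multiplicity 5.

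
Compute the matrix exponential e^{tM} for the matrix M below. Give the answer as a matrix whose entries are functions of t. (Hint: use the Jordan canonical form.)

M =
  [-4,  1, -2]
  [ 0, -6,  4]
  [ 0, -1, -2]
e^{tM} =
  [exp(-4*t), t*exp(-4*t), -2*t*exp(-4*t)]
  [0, -2*t*exp(-4*t) + exp(-4*t), 4*t*exp(-4*t)]
  [0, -t*exp(-4*t), 2*t*exp(-4*t) + exp(-4*t)]

Strategy: write M = P · J · P⁻¹ where J is a Jordan canonical form, so e^{tM} = P · e^{tJ} · P⁻¹, and e^{tJ} can be computed block-by-block.

M has Jordan form
J =
  [-4,  1,  0]
  [ 0, -4,  0]
  [ 0,  0, -4]
(up to reordering of blocks).

Per-block formulas:
  For a 2×2 Jordan block J_2(-4): exp(t · J_2(-4)) = e^(-4t)·(I + t·N), where N is the 2×2 nilpotent shift.
  For a 1×1 block at λ = -4: exp(t · [-4]) = [e^(-4t)].

After assembling e^{tJ} and conjugating by P, we get:

e^{tM} =
  [exp(-4*t), t*exp(-4*t), -2*t*exp(-4*t)]
  [0, -2*t*exp(-4*t) + exp(-4*t), 4*t*exp(-4*t)]
  [0, -t*exp(-4*t), 2*t*exp(-4*t) + exp(-4*t)]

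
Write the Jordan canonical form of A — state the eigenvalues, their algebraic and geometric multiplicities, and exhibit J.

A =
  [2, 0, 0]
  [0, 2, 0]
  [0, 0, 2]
J_1(2) ⊕ J_1(2) ⊕ J_1(2)

The characteristic polynomial is
  det(x·I − A) = x^3 - 6*x^2 + 12*x - 8 = (x - 2)^3

Eigenvalues and multiplicities (the geometric multiplicity of λ is n − rank(A − λI), which equals the number of Jordan blocks for λ):
  λ = 2: algebraic multiplicity = 3, geometric multiplicity = 3

Determining the block sizes for each eigenvalue:
  λ = 2: gm = am = 3, so every block has size 1 → block sizes [1, 1, 1]

Assembling the blocks gives a Jordan form
J =
  [2, 0, 0]
  [0, 2, 0]
  [0, 0, 2]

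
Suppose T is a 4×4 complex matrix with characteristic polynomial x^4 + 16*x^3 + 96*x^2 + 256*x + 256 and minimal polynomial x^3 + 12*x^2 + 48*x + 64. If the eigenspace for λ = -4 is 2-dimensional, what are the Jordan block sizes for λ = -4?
Block sizes for λ = -4: [3, 1]

Step 1 — from the characteristic polynomial, algebraic multiplicity of λ = -4 is 4. From dim ker(T − (-4)·I) = 2, there are exactly 2 Jordan blocks for λ = -4.
Step 2 — from the minimal polynomial, the factor (x + 4)^3 tells us the largest block for λ = -4 has size 3.
Step 3 — with total size 4, 2 blocks, and largest block 3, the block sizes (in nonincreasing order) are [3, 1].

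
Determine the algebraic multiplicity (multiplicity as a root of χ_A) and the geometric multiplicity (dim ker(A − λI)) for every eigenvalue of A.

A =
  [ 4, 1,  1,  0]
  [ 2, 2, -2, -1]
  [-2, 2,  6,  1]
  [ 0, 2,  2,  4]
λ = 4: alg = 4, geom = 2

Step 1 — factor the characteristic polynomial to read off the algebraic multiplicities:
  χ_A(x) = (x - 4)^4

Step 2 — compute geometric multiplicities via the rank-nullity identity g(λ) = n − rank(A − λI):
  rank(A − (4)·I) = 2, so dim ker(A − (4)·I) = n − 2 = 2

Summary:
  λ = 4: algebraic multiplicity = 4, geometric multiplicity = 2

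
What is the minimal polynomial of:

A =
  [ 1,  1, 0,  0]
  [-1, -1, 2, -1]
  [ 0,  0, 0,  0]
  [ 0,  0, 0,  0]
x^3

The characteristic polynomial is χ_A(x) = x^4, so the eigenvalues are known. The minimal polynomial is
  m_A(x) = Π_λ (x − λ)^{k_λ}
where k_λ is the size of the *largest* Jordan block for λ (equivalently, the smallest k with (A − λI)^k v = 0 for every generalised eigenvector v of λ).

  λ = 0: largest Jordan block has size 3, contributing (x − 0)^3

So m_A(x) = x^3 = x^3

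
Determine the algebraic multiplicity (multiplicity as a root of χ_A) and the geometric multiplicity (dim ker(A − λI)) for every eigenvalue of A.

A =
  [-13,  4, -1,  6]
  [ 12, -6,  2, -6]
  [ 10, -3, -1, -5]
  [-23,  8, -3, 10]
λ = -4: alg = 1, geom = 1; λ = -2: alg = 3, geom = 1

Step 1 — factor the characteristic polynomial to read off the algebraic multiplicities:
  χ_A(x) = (x + 2)^3*(x + 4)

Step 2 — compute geometric multiplicities via the rank-nullity identity g(λ) = n − rank(A − λI):
  rank(A − (-4)·I) = 3, so dim ker(A − (-4)·I) = n − 3 = 1
  rank(A − (-2)·I) = 3, so dim ker(A − (-2)·I) = n − 3 = 1

Summary:
  λ = -4: algebraic multiplicity = 1, geometric multiplicity = 1
  λ = -2: algebraic multiplicity = 3, geometric multiplicity = 1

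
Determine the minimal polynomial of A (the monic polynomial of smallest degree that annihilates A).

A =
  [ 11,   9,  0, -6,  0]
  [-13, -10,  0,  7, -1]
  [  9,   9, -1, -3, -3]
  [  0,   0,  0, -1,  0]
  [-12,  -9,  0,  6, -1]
x^3 - 3*x - 2

The characteristic polynomial is χ_A(x) = (x - 2)*(x + 1)^4, so the eigenvalues are known. The minimal polynomial is
  m_A(x) = Π_λ (x − λ)^{k_λ}
where k_λ is the size of the *largest* Jordan block for λ (equivalently, the smallest k with (A − λI)^k v = 0 for every generalised eigenvector v of λ).

  λ = -1: largest Jordan block has size 2, contributing (x + 1)^2
  λ = 2: largest Jordan block has size 1, contributing (x − 2)

So m_A(x) = (x - 2)*(x + 1)^2 = x^3 - 3*x - 2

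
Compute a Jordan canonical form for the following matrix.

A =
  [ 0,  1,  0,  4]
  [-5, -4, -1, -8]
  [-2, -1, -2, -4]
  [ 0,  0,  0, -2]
J_3(-2) ⊕ J_1(-2)

The characteristic polynomial is
  det(x·I − A) = x^4 + 8*x^3 + 24*x^2 + 32*x + 16 = (x + 2)^4

Eigenvalues and multiplicities (the geometric multiplicity of λ is n − rank(A − λI), which equals the number of Jordan blocks for λ):
  λ = -2: algebraic multiplicity = 4, geometric multiplicity = 2

Determining the block sizes for each eigenvalue:
  λ = -2: with am = 4 and gm = 2, the partition is not yet determined (e.g. several partitions of 4 into 2 parts exist). Let N = A − (-2)·I. Computing rank(N^1) = 2, rank(N^2) = 1, rank(N^3) = 0; the number of blocks of size ≥ j is rank(N^{j−1}) − rank(N^j), giving [2, 1, 1]. So we have 1 block(s) of size 3, 1 block(s) of size 1 → block sizes [3, 1]

Assembling the blocks gives a Jordan form
J =
  [-2,  1,  0,  0]
  [ 0, -2,  1,  0]
  [ 0,  0, -2,  0]
  [ 0,  0,  0, -2]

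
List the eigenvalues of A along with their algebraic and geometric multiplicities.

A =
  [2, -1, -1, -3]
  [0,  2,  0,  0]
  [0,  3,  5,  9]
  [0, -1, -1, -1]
λ = 2: alg = 4, geom = 3

Step 1 — factor the characteristic polynomial to read off the algebraic multiplicities:
  χ_A(x) = (x - 2)^4

Step 2 — compute geometric multiplicities via the rank-nullity identity g(λ) = n − rank(A − λI):
  rank(A − (2)·I) = 1, so dim ker(A − (2)·I) = n − 1 = 3

Summary:
  λ = 2: algebraic multiplicity = 4, geometric multiplicity = 3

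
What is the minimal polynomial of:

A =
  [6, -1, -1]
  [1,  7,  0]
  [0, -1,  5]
x^3 - 18*x^2 + 108*x - 216

The characteristic polynomial is χ_A(x) = (x - 6)^3, so the eigenvalues are known. The minimal polynomial is
  m_A(x) = Π_λ (x − λ)^{k_λ}
where k_λ is the size of the *largest* Jordan block for λ (equivalently, the smallest k with (A − λI)^k v = 0 for every generalised eigenvector v of λ).

  λ = 6: largest Jordan block has size 3, contributing (x − 6)^3

So m_A(x) = (x - 6)^3 = x^3 - 18*x^2 + 108*x - 216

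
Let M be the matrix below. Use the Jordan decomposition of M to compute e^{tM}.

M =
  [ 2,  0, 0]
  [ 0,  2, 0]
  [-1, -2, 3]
e^{tM} =
  [exp(2*t), 0, 0]
  [0, exp(2*t), 0]
  [-exp(3*t) + exp(2*t), -2*exp(3*t) + 2*exp(2*t), exp(3*t)]

Strategy: write M = P · J · P⁻¹ where J is a Jordan canonical form, so e^{tM} = P · e^{tJ} · P⁻¹, and e^{tJ} can be computed block-by-block.

M has Jordan form
J =
  [2, 0, 0]
  [0, 2, 0]
  [0, 0, 3]
(up to reordering of blocks).

Per-block formulas:
  For a 1×1 block at λ = 2: exp(t · [2]) = [e^(2t)].
  For a 1×1 block at λ = 3: exp(t · [3]) = [e^(3t)].

After assembling e^{tJ} and conjugating by P, we get:

e^{tM} =
  [exp(2*t), 0, 0]
  [0, exp(2*t), 0]
  [-exp(3*t) + exp(2*t), -2*exp(3*t) + 2*exp(2*t), exp(3*t)]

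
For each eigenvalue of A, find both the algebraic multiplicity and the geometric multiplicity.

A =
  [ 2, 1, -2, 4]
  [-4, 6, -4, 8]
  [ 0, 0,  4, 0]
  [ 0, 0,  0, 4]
λ = 4: alg = 4, geom = 3

Step 1 — factor the characteristic polynomial to read off the algebraic multiplicities:
  χ_A(x) = (x - 4)^4

Step 2 — compute geometric multiplicities via the rank-nullity identity g(λ) = n − rank(A − λI):
  rank(A − (4)·I) = 1, so dim ker(A − (4)·I) = n − 1 = 3

Summary:
  λ = 4: algebraic multiplicity = 4, geometric multiplicity = 3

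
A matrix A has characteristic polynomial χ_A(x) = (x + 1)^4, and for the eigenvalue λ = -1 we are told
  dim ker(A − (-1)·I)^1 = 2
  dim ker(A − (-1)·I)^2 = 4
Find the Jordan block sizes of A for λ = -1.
Block sizes for λ = -1: [2, 2]

From the dimensions of kernels of powers, the number of Jordan blocks of size at least j is d_j − d_{j−1} where d_j = dim ker(N^j) (with d_0 = 0). Computing the differences gives [2, 2].
The number of blocks of size exactly k is (#blocks of size ≥ k) − (#blocks of size ≥ k + 1), so the partition is: 2 block(s) of size 2.
In nonincreasing order the block sizes are [2, 2].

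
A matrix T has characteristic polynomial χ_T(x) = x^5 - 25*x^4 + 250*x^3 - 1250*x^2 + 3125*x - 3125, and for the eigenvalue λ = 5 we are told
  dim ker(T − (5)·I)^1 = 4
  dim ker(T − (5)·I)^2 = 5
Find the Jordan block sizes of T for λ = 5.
Block sizes for λ = 5: [2, 1, 1, 1]

From the dimensions of kernels of powers, the number of Jordan blocks of size at least j is d_j − d_{j−1} where d_j = dim ker(N^j) (with d_0 = 0). Computing the differences gives [4, 1].
The number of blocks of size exactly k is (#blocks of size ≥ k) − (#blocks of size ≥ k + 1), so the partition is: 3 block(s) of size 1, 1 block(s) of size 2.
In nonincreasing order the block sizes are [2, 1, 1, 1].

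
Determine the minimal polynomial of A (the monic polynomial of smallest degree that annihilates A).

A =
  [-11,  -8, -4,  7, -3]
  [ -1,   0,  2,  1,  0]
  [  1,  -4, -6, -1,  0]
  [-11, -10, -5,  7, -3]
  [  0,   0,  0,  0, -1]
x^3 + 6*x^2 + 9*x + 4

The characteristic polynomial is χ_A(x) = (x + 1)^3*(x + 4)^2, so the eigenvalues are known. The minimal polynomial is
  m_A(x) = Π_λ (x − λ)^{k_λ}
where k_λ is the size of the *largest* Jordan block for λ (equivalently, the smallest k with (A − λI)^k v = 0 for every generalised eigenvector v of λ).

  λ = -4: largest Jordan block has size 1, contributing (x + 4)
  λ = -1: largest Jordan block has size 2, contributing (x + 1)^2

So m_A(x) = (x + 1)^2*(x + 4) = x^3 + 6*x^2 + 9*x + 4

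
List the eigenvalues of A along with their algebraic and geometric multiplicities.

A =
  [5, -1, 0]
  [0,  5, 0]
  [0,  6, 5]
λ = 5: alg = 3, geom = 2

Step 1 — factor the characteristic polynomial to read off the algebraic multiplicities:
  χ_A(x) = (x - 5)^3

Step 2 — compute geometric multiplicities via the rank-nullity identity g(λ) = n − rank(A − λI):
  rank(A − (5)·I) = 1, so dim ker(A − (5)·I) = n − 1 = 2

Summary:
  λ = 5: algebraic multiplicity = 3, geometric multiplicity = 2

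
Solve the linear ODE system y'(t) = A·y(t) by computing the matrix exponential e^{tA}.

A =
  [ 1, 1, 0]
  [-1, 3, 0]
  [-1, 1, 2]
e^{tA} =
  [-t*exp(2*t) + exp(2*t), t*exp(2*t), 0]
  [-t*exp(2*t), t*exp(2*t) + exp(2*t), 0]
  [-t*exp(2*t), t*exp(2*t), exp(2*t)]

Strategy: write A = P · J · P⁻¹ where J is a Jordan canonical form, so e^{tA} = P · e^{tJ} · P⁻¹, and e^{tJ} can be computed block-by-block.

A has Jordan form
J =
  [2, 1, 0]
  [0, 2, 0]
  [0, 0, 2]
(up to reordering of blocks).

Per-block formulas:
  For a 2×2 Jordan block J_2(2): exp(t · J_2(2)) = e^(2t)·(I + t·N), where N is the 2×2 nilpotent shift.
  For a 1×1 block at λ = 2: exp(t · [2]) = [e^(2t)].

After assembling e^{tJ} and conjugating by P, we get:

e^{tA} =
  [-t*exp(2*t) + exp(2*t), t*exp(2*t), 0]
  [-t*exp(2*t), t*exp(2*t) + exp(2*t), 0]
  [-t*exp(2*t), t*exp(2*t), exp(2*t)]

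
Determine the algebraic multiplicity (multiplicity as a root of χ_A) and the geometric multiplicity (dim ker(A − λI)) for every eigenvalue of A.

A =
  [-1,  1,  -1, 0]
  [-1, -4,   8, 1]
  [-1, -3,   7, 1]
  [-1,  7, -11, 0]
λ = -1: alg = 2, geom = 1; λ = 2: alg = 2, geom = 1

Step 1 — factor the characteristic polynomial to read off the algebraic multiplicities:
  χ_A(x) = (x - 2)^2*(x + 1)^2

Step 2 — compute geometric multiplicities via the rank-nullity identity g(λ) = n − rank(A − λI):
  rank(A − (-1)·I) = 3, so dim ker(A − (-1)·I) = n − 3 = 1
  rank(A − (2)·I) = 3, so dim ker(A − (2)·I) = n − 3 = 1

Summary:
  λ = -1: algebraic multiplicity = 2, geometric multiplicity = 1
  λ = 2: algebraic multiplicity = 2, geometric multiplicity = 1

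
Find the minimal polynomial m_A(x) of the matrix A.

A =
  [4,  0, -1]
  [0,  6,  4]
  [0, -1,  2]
x^3 - 12*x^2 + 48*x - 64

The characteristic polynomial is χ_A(x) = (x - 4)^3, so the eigenvalues are known. The minimal polynomial is
  m_A(x) = Π_λ (x − λ)^{k_λ}
where k_λ is the size of the *largest* Jordan block for λ (equivalently, the smallest k with (A − λI)^k v = 0 for every generalised eigenvector v of λ).

  λ = 4: largest Jordan block has size 3, contributing (x − 4)^3

So m_A(x) = (x - 4)^3 = x^3 - 12*x^2 + 48*x - 64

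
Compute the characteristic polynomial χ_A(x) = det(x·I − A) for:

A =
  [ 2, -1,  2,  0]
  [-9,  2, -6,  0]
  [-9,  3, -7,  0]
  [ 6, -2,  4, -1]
x^4 + 4*x^3 + 6*x^2 + 4*x + 1

Expanding det(x·I − A) (e.g. by cofactor expansion or by noting that A is similar to its Jordan form J, which has the same characteristic polynomial as A) gives
  χ_A(x) = x^4 + 4*x^3 + 6*x^2 + 4*x + 1
which factors as (x + 1)^4. The eigenvalues (with algebraic multiplicities) are λ = -1 with multiplicity 4.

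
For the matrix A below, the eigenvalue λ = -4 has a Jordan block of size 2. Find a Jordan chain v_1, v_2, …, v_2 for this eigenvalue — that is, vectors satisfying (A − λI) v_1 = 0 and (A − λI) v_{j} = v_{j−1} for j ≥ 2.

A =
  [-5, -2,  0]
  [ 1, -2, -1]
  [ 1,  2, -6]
A Jordan chain for λ = -4 of length 2:
v_1 = (-2, 1, 0)ᵀ
v_2 = (2, 0, 1)ᵀ

Let N = A − (-4)·I. We want v_2 with N^2 v_2 = 0 but N^1 v_2 ≠ 0; then v_{j-1} := N · v_j for j = 2, …, 2.

Pick v_2 = (2, 0, 1)ᵀ.
Then v_1 = N · v_2 = (-2, 1, 0)ᵀ.

Sanity check: (A − (-4)·I) v_1 = (0, 0, 0)ᵀ = 0. ✓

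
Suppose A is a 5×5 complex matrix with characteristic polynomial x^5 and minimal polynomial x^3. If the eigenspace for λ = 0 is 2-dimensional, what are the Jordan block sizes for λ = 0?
Block sizes for λ = 0: [3, 2]

Step 1 — from the characteristic polynomial, algebraic multiplicity of λ = 0 is 5. From dim ker(A − (0)·I) = 2, there are exactly 2 Jordan blocks for λ = 0.
Step 2 — from the minimal polynomial, the factor (x − 0)^3 tells us the largest block for λ = 0 has size 3.
Step 3 — with total size 5, 2 blocks, and largest block 3, the block sizes (in nonincreasing order) are [3, 2].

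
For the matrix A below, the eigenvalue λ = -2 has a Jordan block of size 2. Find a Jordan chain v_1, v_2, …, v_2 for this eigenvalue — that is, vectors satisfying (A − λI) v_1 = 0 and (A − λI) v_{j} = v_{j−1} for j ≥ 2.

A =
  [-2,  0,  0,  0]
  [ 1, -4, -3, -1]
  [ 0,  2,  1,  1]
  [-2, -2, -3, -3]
A Jordan chain for λ = -2 of length 2:
v_1 = (0, 1, 0, -2)ᵀ
v_2 = (1, 0, 0, 0)ᵀ

Let N = A − (-2)·I. We want v_2 with N^2 v_2 = 0 but N^1 v_2 ≠ 0; then v_{j-1} := N · v_j for j = 2, …, 2.

Pick v_2 = (1, 0, 0, 0)ᵀ.
Then v_1 = N · v_2 = (0, 1, 0, -2)ᵀ.

Sanity check: (A − (-2)·I) v_1 = (0, 0, 0, 0)ᵀ = 0. ✓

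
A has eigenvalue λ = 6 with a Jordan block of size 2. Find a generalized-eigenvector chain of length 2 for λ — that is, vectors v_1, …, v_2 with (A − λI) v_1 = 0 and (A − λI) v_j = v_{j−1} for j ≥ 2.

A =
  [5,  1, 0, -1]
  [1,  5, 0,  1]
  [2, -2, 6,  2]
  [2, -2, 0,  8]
A Jordan chain for λ = 6 of length 2:
v_1 = (-1, 1, 2, 2)ᵀ
v_2 = (1, 0, 0, 0)ᵀ

Let N = A − (6)·I. We want v_2 with N^2 v_2 = 0 but N^1 v_2 ≠ 0; then v_{j-1} := N · v_j for j = 2, …, 2.

Pick v_2 = (1, 0, 0, 0)ᵀ.
Then v_1 = N · v_2 = (-1, 1, 2, 2)ᵀ.

Sanity check: (A − (6)·I) v_1 = (0, 0, 0, 0)ᵀ = 0. ✓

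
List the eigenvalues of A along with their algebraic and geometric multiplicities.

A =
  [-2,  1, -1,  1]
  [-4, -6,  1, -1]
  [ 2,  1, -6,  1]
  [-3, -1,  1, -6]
λ = -5: alg = 4, geom = 2

Step 1 — factor the characteristic polynomial to read off the algebraic multiplicities:
  χ_A(x) = (x + 5)^4

Step 2 — compute geometric multiplicities via the rank-nullity identity g(λ) = n − rank(A − λI):
  rank(A − (-5)·I) = 2, so dim ker(A − (-5)·I) = n − 2 = 2

Summary:
  λ = -5: algebraic multiplicity = 4, geometric multiplicity = 2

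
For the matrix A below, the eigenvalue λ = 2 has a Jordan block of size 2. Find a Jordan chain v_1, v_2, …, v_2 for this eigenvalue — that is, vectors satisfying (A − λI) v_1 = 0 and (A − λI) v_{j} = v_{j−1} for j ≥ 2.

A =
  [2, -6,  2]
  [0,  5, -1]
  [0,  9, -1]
A Jordan chain for λ = 2 of length 2:
v_1 = (-6, 3, 9)ᵀ
v_2 = (0, 1, 0)ᵀ

Let N = A − (2)·I. We want v_2 with N^2 v_2 = 0 but N^1 v_2 ≠ 0; then v_{j-1} := N · v_j for j = 2, …, 2.

Pick v_2 = (0, 1, 0)ᵀ.
Then v_1 = N · v_2 = (-6, 3, 9)ᵀ.

Sanity check: (A − (2)·I) v_1 = (0, 0, 0)ᵀ = 0. ✓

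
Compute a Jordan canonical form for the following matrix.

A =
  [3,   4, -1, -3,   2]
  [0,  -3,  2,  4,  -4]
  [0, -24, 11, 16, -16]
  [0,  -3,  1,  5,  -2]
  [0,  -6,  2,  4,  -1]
J_3(3) ⊕ J_1(3) ⊕ J_1(3)

The characteristic polynomial is
  det(x·I − A) = x^5 - 15*x^4 + 90*x^3 - 270*x^2 + 405*x - 243 = (x - 3)^5

Eigenvalues and multiplicities (the geometric multiplicity of λ is n − rank(A − λI), which equals the number of Jordan blocks for λ):
  λ = 3: algebraic multiplicity = 5, geometric multiplicity = 3

Determining the block sizes for each eigenvalue:
  λ = 3: with am = 5 and gm = 3, the partition is not yet determined (e.g. several partitions of 5 into 3 parts exist). Let N = A − (3)·I. Computing rank(N^1) = 2, rank(N^2) = 1, rank(N^3) = 0; the number of blocks of size ≥ j is rank(N^{j−1}) − rank(N^j), giving [3, 1, 1]. So we have 1 block(s) of size 3, 2 block(s) of size 1 → block sizes [3, 1, 1]

Assembling the blocks gives a Jordan form
J =
  [3, 1, 0, 0, 0]
  [0, 3, 1, 0, 0]
  [0, 0, 3, 0, 0]
  [0, 0, 0, 3, 0]
  [0, 0, 0, 0, 3]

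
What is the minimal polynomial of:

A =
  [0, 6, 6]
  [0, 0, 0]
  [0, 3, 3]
x^2 - 3*x

The characteristic polynomial is χ_A(x) = x^2*(x - 3), so the eigenvalues are known. The minimal polynomial is
  m_A(x) = Π_λ (x − λ)^{k_λ}
where k_λ is the size of the *largest* Jordan block for λ (equivalently, the smallest k with (A − λI)^k v = 0 for every generalised eigenvector v of λ).

  λ = 0: largest Jordan block has size 1, contributing (x − 0)
  λ = 3: largest Jordan block has size 1, contributing (x − 3)

So m_A(x) = x*(x - 3) = x^2 - 3*x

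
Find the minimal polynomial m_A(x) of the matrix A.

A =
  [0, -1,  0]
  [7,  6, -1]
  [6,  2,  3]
x^3 - 9*x^2 + 27*x - 27

The characteristic polynomial is χ_A(x) = (x - 3)^3, so the eigenvalues are known. The minimal polynomial is
  m_A(x) = Π_λ (x − λ)^{k_λ}
where k_λ is the size of the *largest* Jordan block for λ (equivalently, the smallest k with (A − λI)^k v = 0 for every generalised eigenvector v of λ).

  λ = 3: largest Jordan block has size 3, contributing (x − 3)^3

So m_A(x) = (x - 3)^3 = x^3 - 9*x^2 + 27*x - 27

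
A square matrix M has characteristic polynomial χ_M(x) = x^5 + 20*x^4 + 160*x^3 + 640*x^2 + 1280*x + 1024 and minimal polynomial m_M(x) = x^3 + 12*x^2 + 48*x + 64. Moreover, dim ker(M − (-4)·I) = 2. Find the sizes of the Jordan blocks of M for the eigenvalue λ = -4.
Block sizes for λ = -4: [3, 2]

Step 1 — from the characteristic polynomial, algebraic multiplicity of λ = -4 is 5. From dim ker(M − (-4)·I) = 2, there are exactly 2 Jordan blocks for λ = -4.
Step 2 — from the minimal polynomial, the factor (x + 4)^3 tells us the largest block for λ = -4 has size 3.
Step 3 — with total size 5, 2 blocks, and largest block 3, the block sizes (in nonincreasing order) are [3, 2].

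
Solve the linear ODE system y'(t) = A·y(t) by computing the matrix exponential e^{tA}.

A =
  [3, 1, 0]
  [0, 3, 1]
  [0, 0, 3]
e^{tA} =
  [exp(3*t), t*exp(3*t), t^2*exp(3*t)/2]
  [0, exp(3*t), t*exp(3*t)]
  [0, 0, exp(3*t)]

Strategy: write A = P · J · P⁻¹ where J is a Jordan canonical form, so e^{tA} = P · e^{tJ} · P⁻¹, and e^{tJ} can be computed block-by-block.

A has Jordan form
J =
  [3, 1, 0]
  [0, 3, 1]
  [0, 0, 3]
(up to reordering of blocks).

Per-block formulas:
  For a 3×3 Jordan block J_3(3): exp(t · J_3(3)) = e^(3t)·(I + t·N + (t^2/2)·N^2), where N is the 3×3 nilpotent shift.

After assembling e^{tJ} and conjugating by P, we get:

e^{tA} =
  [exp(3*t), t*exp(3*t), t^2*exp(3*t)/2]
  [0, exp(3*t), t*exp(3*t)]
  [0, 0, exp(3*t)]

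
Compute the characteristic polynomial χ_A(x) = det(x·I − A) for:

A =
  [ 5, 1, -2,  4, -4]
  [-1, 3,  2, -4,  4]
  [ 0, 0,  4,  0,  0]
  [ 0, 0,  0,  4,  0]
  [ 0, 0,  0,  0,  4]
x^5 - 20*x^4 + 160*x^3 - 640*x^2 + 1280*x - 1024

Expanding det(x·I − A) (e.g. by cofactor expansion or by noting that A is similar to its Jordan form J, which has the same characteristic polynomial as A) gives
  χ_A(x) = x^5 - 20*x^4 + 160*x^3 - 640*x^2 + 1280*x - 1024
which factors as (x - 4)^5. The eigenvalues (with algebraic multiplicities) are λ = 4 with multiplicity 5.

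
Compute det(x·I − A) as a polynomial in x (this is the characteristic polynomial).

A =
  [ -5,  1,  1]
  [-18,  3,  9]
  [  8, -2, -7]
x^3 + 9*x^2 + 27*x + 27

Expanding det(x·I − A) (e.g. by cofactor expansion or by noting that A is similar to its Jordan form J, which has the same characteristic polynomial as A) gives
  χ_A(x) = x^3 + 9*x^2 + 27*x + 27
which factors as (x + 3)^3. The eigenvalues (with algebraic multiplicities) are λ = -3 with multiplicity 3.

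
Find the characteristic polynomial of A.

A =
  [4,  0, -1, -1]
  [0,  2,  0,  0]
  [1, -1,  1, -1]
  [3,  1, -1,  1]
x^4 - 8*x^3 + 24*x^2 - 32*x + 16

Expanding det(x·I − A) (e.g. by cofactor expansion or by noting that A is similar to its Jordan form J, which has the same characteristic polynomial as A) gives
  χ_A(x) = x^4 - 8*x^3 + 24*x^2 - 32*x + 16
which factors as (x - 2)^4. The eigenvalues (with algebraic multiplicities) are λ = 2 with multiplicity 4.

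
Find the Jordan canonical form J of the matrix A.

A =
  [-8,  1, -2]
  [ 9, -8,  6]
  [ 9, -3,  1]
J_2(-5) ⊕ J_1(-5)

The characteristic polynomial is
  det(x·I − A) = x^3 + 15*x^2 + 75*x + 125 = (x + 5)^3

Eigenvalues and multiplicities (the geometric multiplicity of λ is n − rank(A − λI), which equals the number of Jordan blocks for λ):
  λ = -5: algebraic multiplicity = 3, geometric multiplicity = 2

Determining the block sizes for each eigenvalue:
  λ = -5: 2 blocks summing to 3 forces exactly one block of size 2 and the rest size 1 → block sizes [2, 1]

Assembling the blocks gives a Jordan form
J =
  [-5,  1,  0]
  [ 0, -5,  0]
  [ 0,  0, -5]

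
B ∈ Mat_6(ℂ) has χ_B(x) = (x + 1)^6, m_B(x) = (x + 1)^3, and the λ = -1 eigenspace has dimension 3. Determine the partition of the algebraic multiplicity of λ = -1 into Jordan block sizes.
Block sizes for λ = -1: [3, 2, 1]

Step 1 — from the characteristic polynomial, algebraic multiplicity of λ = -1 is 6. From dim ker(B − (-1)·I) = 3, there are exactly 3 Jordan blocks for λ = -1.
Step 2 — from the minimal polynomial, the factor (x + 1)^3 tells us the largest block for λ = -1 has size 3.
Step 3 — with total size 6, 3 blocks, and largest block 3, the block sizes (in nonincreasing order) are [3, 2, 1].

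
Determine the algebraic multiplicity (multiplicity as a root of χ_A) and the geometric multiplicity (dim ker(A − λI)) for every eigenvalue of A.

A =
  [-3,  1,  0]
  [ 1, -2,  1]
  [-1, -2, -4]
λ = -3: alg = 3, geom = 1

Step 1 — factor the characteristic polynomial to read off the algebraic multiplicities:
  χ_A(x) = (x + 3)^3

Step 2 — compute geometric multiplicities via the rank-nullity identity g(λ) = n − rank(A − λI):
  rank(A − (-3)·I) = 2, so dim ker(A − (-3)·I) = n − 2 = 1

Summary:
  λ = -3: algebraic multiplicity = 3, geometric multiplicity = 1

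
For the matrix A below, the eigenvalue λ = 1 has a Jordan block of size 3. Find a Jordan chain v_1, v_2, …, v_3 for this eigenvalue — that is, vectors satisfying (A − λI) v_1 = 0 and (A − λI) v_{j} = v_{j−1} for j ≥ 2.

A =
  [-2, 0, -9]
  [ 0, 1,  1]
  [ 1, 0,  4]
A Jordan chain for λ = 1 of length 3:
v_1 = (0, 1, 0)ᵀ
v_2 = (-3, 0, 1)ᵀ
v_3 = (1, 0, 0)ᵀ

Let N = A − (1)·I. We want v_3 with N^3 v_3 = 0 but N^2 v_3 ≠ 0; then v_{j-1} := N · v_j for j = 3, …, 2.

Pick v_3 = (1, 0, 0)ᵀ.
Then v_2 = N · v_3 = (-3, 0, 1)ᵀ.
Then v_1 = N · v_2 = (0, 1, 0)ᵀ.

Sanity check: (A − (1)·I) v_1 = (0, 0, 0)ᵀ = 0. ✓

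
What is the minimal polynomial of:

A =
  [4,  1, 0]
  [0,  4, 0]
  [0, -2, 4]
x^2 - 8*x + 16

The characteristic polynomial is χ_A(x) = (x - 4)^3, so the eigenvalues are known. The minimal polynomial is
  m_A(x) = Π_λ (x − λ)^{k_λ}
where k_λ is the size of the *largest* Jordan block for λ (equivalently, the smallest k with (A − λI)^k v = 0 for every generalised eigenvector v of λ).

  λ = 4: largest Jordan block has size 2, contributing (x − 4)^2

So m_A(x) = (x - 4)^2 = x^2 - 8*x + 16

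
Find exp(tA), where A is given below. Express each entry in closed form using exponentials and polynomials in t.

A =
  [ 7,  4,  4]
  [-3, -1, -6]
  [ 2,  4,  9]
e^{tA} =
  [2*t*exp(5*t) + exp(5*t), 4*t*exp(5*t), 4*t*exp(5*t)]
  [-3*t*exp(5*t), -6*t*exp(5*t) + exp(5*t), -6*t*exp(5*t)]
  [2*t*exp(5*t), 4*t*exp(5*t), 4*t*exp(5*t) + exp(5*t)]

Strategy: write A = P · J · P⁻¹ where J is a Jordan canonical form, so e^{tA} = P · e^{tJ} · P⁻¹, and e^{tJ} can be computed block-by-block.

A has Jordan form
J =
  [5, 1, 0]
  [0, 5, 0]
  [0, 0, 5]
(up to reordering of blocks).

Per-block formulas:
  For a 1×1 block at λ = 5: exp(t · [5]) = [e^(5t)].
  For a 2×2 Jordan block J_2(5): exp(t · J_2(5)) = e^(5t)·(I + t·N), where N is the 2×2 nilpotent shift.

After assembling e^{tJ} and conjugating by P, we get:

e^{tA} =
  [2*t*exp(5*t) + exp(5*t), 4*t*exp(5*t), 4*t*exp(5*t)]
  [-3*t*exp(5*t), -6*t*exp(5*t) + exp(5*t), -6*t*exp(5*t)]
  [2*t*exp(5*t), 4*t*exp(5*t), 4*t*exp(5*t) + exp(5*t)]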